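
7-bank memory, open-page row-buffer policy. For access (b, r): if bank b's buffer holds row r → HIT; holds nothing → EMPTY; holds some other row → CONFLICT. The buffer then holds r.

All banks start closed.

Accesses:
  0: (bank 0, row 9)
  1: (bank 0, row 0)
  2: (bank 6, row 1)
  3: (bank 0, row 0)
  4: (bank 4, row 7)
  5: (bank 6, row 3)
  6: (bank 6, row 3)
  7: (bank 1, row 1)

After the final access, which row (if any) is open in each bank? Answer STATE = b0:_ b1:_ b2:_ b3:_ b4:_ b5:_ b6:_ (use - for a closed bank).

STATE = b0:0 b1:1 b2:- b3:- b4:7 b5:- b6:3

#0 (0,9) E
#1 (0,0) C  (was 9)
#2 (6,1) E
#3 (0,0) H  (was 0)
#4 (4,7) E
#5 (6,3) C  (was 1)
#6 (6,3) H  (was 3)
#7 (1,1) E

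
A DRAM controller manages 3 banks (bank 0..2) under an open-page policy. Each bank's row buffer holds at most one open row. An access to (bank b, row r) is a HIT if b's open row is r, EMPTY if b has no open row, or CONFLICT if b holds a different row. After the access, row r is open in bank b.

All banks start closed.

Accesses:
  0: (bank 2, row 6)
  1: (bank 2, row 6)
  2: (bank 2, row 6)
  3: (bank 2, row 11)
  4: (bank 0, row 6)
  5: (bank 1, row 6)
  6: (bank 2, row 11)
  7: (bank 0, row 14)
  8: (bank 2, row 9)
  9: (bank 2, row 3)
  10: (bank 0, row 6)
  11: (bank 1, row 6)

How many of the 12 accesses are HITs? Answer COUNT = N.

COUNT = 4

#0 (2,6) E
#1 (2,6) H  (was 6)
#2 (2,6) H  (was 6)
#3 (2,11) C  (was 6)
#4 (0,6) E
#5 (1,6) E
#6 (2,11) H  (was 11)
#7 (0,14) C  (was 6)
#8 (2,9) C  (was 11)
#9 (2,3) C  (was 9)
#10 (0,6) C  (was 14)
#11 (1,6) H  (was 6)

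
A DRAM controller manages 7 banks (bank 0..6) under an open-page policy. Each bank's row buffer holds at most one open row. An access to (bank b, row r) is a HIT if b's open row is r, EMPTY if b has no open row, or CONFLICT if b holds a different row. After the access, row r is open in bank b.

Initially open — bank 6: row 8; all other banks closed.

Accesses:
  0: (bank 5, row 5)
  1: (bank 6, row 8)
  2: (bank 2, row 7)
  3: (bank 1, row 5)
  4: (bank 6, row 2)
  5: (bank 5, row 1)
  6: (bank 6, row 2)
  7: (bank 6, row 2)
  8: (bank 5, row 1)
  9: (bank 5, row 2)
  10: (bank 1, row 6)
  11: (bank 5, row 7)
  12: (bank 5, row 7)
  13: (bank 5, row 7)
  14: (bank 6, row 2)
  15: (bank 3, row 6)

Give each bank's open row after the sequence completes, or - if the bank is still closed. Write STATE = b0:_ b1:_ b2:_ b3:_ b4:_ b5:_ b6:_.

  [0] b5 r5: no row ⇒ E
  [1] b6 r8: had r8 ⇒ H
  [2] b2 r7: no row ⇒ E
  [3] b1 r5: no row ⇒ E
  [4] b6 r2: had r8 ⇒ C
  [5] b5 r1: had r5 ⇒ C
  [6] b6 r2: had r2 ⇒ H
  [7] b6 r2: had r2 ⇒ H
  [8] b5 r1: had r1 ⇒ H
  [9] b5 r2: had r1 ⇒ C
  [10] b1 r6: had r5 ⇒ C
  [11] b5 r7: had r2 ⇒ C
  [12] b5 r7: had r7 ⇒ H
  [13] b5 r7: had r7 ⇒ H
  [14] b6 r2: had r2 ⇒ H
  [15] b3 r6: no row ⇒ E

STATE = b0:- b1:6 b2:7 b3:6 b4:- b5:7 b6:2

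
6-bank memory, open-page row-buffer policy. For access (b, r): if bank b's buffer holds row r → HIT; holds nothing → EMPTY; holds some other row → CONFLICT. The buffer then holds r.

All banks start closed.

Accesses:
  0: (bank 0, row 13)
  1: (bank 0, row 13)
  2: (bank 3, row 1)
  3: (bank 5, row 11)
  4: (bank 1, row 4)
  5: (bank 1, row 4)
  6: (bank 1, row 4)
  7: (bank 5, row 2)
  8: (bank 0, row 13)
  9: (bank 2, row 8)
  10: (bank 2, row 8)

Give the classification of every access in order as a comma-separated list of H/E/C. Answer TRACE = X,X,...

TRACE = E,H,E,E,E,H,H,C,H,E,H

#0 (0,13) E
#1 (0,13) H  (was 13)
#2 (3,1) E
#3 (5,11) E
#4 (1,4) E
#5 (1,4) H  (was 4)
#6 (1,4) H  (was 4)
#7 (5,2) C  (was 11)
#8 (0,13) H  (was 13)
#9 (2,8) E
#10 (2,8) H  (was 8)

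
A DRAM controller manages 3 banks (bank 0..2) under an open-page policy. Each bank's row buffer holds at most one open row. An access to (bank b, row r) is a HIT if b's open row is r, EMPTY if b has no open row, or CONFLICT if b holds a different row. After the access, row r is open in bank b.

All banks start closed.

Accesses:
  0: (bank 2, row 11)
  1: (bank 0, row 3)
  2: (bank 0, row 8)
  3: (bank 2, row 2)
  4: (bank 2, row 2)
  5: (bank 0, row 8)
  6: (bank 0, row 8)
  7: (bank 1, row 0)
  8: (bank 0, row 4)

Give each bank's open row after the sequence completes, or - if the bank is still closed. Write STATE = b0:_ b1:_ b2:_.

STATE = b0:4 b1:0 b2:2

0: bank 2 row 11 — prev None → EMPTY
1: bank 0 row 3 — prev None → EMPTY
2: bank 0 row 8 — prev 3 → CONFLICT
3: bank 2 row 2 — prev 11 → CONFLICT
4: bank 2 row 2 — prev 2 → HIT
5: bank 0 row 8 — prev 8 → HIT
6: bank 0 row 8 — prev 8 → HIT
7: bank 1 row 0 — prev None → EMPTY
8: bank 0 row 4 — prev 8 → CONFLICT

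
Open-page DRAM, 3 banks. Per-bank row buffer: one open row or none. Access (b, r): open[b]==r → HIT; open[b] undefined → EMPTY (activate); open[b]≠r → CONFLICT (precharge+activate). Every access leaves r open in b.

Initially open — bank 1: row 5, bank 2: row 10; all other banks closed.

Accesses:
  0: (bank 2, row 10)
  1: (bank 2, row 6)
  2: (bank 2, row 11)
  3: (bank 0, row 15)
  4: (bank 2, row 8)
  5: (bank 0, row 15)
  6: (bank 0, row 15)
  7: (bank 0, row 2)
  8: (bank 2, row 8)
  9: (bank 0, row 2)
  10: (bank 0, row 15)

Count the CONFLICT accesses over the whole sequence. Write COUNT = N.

  [0] b2 r10: had r10 ⇒ H
  [1] b2 r6: had r10 ⇒ C
  [2] b2 r11: had r6 ⇒ C
  [3] b0 r15: no row ⇒ E
  [4] b2 r8: had r11 ⇒ C
  [5] b0 r15: had r15 ⇒ H
  [6] b0 r15: had r15 ⇒ H
  [7] b0 r2: had r15 ⇒ C
  [8] b2 r8: had r8 ⇒ H
  [9] b0 r2: had r2 ⇒ H
  [10] b0 r15: had r2 ⇒ C

COUNT = 5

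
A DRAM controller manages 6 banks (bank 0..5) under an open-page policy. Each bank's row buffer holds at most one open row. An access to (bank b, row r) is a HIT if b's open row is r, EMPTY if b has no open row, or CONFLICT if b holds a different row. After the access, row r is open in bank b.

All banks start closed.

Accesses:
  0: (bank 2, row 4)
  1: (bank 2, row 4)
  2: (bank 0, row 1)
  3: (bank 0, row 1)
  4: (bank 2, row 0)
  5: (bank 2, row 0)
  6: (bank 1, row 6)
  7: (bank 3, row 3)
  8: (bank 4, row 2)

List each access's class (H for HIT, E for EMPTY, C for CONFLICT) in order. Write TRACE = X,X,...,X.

0: bank 2 row 4 — prev None → EMPTY
1: bank 2 row 4 — prev 4 → HIT
2: bank 0 row 1 — prev None → EMPTY
3: bank 0 row 1 — prev 1 → HIT
4: bank 2 row 0 — prev 4 → CONFLICT
5: bank 2 row 0 — prev 0 → HIT
6: bank 1 row 6 — prev None → EMPTY
7: bank 3 row 3 — prev None → EMPTY
8: bank 4 row 2 — prev None → EMPTY

TRACE = E,H,E,H,C,H,E,E,E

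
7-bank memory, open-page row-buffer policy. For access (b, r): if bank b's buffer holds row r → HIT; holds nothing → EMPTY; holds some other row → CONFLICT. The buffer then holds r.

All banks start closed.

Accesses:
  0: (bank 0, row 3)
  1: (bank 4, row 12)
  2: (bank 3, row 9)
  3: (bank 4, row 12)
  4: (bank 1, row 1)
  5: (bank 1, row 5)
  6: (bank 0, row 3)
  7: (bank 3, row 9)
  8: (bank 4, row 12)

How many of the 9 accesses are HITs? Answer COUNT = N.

  [0] b0 r3: no row ⇒ E
  [1] b4 r12: no row ⇒ E
  [2] b3 r9: no row ⇒ E
  [3] b4 r12: had r12 ⇒ H
  [4] b1 r1: no row ⇒ E
  [5] b1 r5: had r1 ⇒ C
  [6] b0 r3: had r3 ⇒ H
  [7] b3 r9: had r9 ⇒ H
  [8] b4 r12: had r12 ⇒ H

COUNT = 4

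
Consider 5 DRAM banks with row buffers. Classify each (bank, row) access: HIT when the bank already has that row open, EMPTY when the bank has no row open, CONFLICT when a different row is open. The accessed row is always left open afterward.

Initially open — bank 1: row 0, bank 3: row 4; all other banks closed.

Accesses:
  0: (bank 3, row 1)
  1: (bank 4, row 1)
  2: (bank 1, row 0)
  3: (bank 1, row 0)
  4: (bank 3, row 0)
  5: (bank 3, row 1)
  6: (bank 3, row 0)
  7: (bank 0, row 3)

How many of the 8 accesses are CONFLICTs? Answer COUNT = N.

0: bank 3 row 1 — prev 4 → CONFLICT
1: bank 4 row 1 — prev None → EMPTY
2: bank 1 row 0 — prev 0 → HIT
3: bank 1 row 0 — prev 0 → HIT
4: bank 3 row 0 — prev 1 → CONFLICT
5: bank 3 row 1 — prev 0 → CONFLICT
6: bank 3 row 0 — prev 1 → CONFLICT
7: bank 0 row 3 — prev None → EMPTY

COUNT = 4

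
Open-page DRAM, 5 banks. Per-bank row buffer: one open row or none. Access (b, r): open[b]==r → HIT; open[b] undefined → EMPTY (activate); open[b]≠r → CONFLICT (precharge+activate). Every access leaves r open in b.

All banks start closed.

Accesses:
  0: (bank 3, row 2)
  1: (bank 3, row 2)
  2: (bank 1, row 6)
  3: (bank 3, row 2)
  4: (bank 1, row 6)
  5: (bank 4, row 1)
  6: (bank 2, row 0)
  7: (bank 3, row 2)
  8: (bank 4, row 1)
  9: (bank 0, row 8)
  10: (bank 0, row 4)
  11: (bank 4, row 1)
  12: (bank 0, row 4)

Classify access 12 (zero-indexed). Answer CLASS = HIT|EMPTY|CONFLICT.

step 0: bank3 None->2 [EMPTY]
step 1: bank3 2->2 [HIT]
step 2: bank1 None->6 [EMPTY]
step 3: bank3 2->2 [HIT]
step 4: bank1 6->6 [HIT]
step 5: bank4 None->1 [EMPTY]
step 6: bank2 None->0 [EMPTY]
step 7: bank3 2->2 [HIT]
step 8: bank4 1->1 [HIT]
step 9: bank0 None->8 [EMPTY]
step 10: bank0 8->4 [CONFLICT]
step 11: bank4 1->1 [HIT]
step 12: bank0 4->4 [HIT]

CLASS = HIT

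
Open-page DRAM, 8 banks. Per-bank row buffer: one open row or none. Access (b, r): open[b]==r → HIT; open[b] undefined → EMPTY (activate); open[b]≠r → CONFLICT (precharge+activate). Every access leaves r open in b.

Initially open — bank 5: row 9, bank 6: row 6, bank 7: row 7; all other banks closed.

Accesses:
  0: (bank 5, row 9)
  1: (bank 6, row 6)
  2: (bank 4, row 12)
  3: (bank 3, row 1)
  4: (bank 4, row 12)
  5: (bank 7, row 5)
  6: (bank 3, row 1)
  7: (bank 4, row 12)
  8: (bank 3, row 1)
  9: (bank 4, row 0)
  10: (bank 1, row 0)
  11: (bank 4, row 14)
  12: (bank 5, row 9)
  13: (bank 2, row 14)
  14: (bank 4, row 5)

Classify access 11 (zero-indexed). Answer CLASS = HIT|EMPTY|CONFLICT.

#0 (5,9) H  (was 9)
#1 (6,6) H  (was 6)
#2 (4,12) E
#3 (3,1) E
#4 (4,12) H  (was 12)
#5 (7,5) C  (was 7)
#6 (3,1) H  (was 1)
#7 (4,12) H  (was 12)
#8 (3,1) H  (was 1)
#9 (4,0) C  (was 12)
#10 (1,0) E
#11 (4,14) C  (was 0)
#12 (5,9) H  (was 9)
#13 (2,14) E
#14 (4,5) C  (was 14)

CLASS = CONFLICT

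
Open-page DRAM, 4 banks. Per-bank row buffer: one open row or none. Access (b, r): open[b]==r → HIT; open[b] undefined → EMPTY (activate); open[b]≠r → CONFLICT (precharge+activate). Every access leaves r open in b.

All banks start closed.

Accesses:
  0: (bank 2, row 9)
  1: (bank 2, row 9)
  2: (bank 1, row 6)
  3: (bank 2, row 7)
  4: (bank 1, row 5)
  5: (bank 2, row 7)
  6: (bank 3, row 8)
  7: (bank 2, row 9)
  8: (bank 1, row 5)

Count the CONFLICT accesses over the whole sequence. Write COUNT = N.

#0 (2,9) E
#1 (2,9) H  (was 9)
#2 (1,6) E
#3 (2,7) C  (was 9)
#4 (1,5) C  (was 6)
#5 (2,7) H  (was 7)
#6 (3,8) E
#7 (2,9) C  (was 7)
#8 (1,5) H  (was 5)

COUNT = 3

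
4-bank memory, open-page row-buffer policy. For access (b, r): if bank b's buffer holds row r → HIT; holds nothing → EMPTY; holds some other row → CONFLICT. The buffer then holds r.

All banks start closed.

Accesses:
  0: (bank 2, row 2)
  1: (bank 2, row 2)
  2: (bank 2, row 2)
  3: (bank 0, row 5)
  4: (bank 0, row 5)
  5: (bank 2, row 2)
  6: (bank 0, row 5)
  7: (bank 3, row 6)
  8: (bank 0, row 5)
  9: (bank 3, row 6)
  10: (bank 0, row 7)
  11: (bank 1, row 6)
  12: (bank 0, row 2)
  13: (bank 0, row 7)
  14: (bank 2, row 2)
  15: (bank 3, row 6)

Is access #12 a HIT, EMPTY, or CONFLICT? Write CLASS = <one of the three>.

step 0: bank2 None->2 [EMPTY]
step 1: bank2 2->2 [HIT]
step 2: bank2 2->2 [HIT]
step 3: bank0 None->5 [EMPTY]
step 4: bank0 5->5 [HIT]
step 5: bank2 2->2 [HIT]
step 6: bank0 5->5 [HIT]
step 7: bank3 None->6 [EMPTY]
step 8: bank0 5->5 [HIT]
step 9: bank3 6->6 [HIT]
step 10: bank0 5->7 [CONFLICT]
step 11: bank1 None->6 [EMPTY]
step 12: bank0 7->2 [CONFLICT]
step 13: bank0 2->7 [CONFLICT]
step 14: bank2 2->2 [HIT]
step 15: bank3 6->6 [HIT]

CLASS = CONFLICT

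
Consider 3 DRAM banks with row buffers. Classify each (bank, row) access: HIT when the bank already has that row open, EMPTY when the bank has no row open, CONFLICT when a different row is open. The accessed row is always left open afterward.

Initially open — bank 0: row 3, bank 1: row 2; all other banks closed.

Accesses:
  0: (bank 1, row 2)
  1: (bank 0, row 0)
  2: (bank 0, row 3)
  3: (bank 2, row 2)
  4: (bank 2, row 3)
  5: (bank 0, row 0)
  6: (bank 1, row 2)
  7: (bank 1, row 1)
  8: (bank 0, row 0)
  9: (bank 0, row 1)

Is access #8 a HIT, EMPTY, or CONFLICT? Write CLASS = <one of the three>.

#0 (1,2) H  (was 2)
#1 (0,0) C  (was 3)
#2 (0,3) C  (was 0)
#3 (2,2) E
#4 (2,3) C  (was 2)
#5 (0,0) C  (was 3)
#6 (1,2) H  (was 2)
#7 (1,1) C  (was 2)
#8 (0,0) H  (was 0)
#9 (0,1) C  (was 0)

CLASS = HIT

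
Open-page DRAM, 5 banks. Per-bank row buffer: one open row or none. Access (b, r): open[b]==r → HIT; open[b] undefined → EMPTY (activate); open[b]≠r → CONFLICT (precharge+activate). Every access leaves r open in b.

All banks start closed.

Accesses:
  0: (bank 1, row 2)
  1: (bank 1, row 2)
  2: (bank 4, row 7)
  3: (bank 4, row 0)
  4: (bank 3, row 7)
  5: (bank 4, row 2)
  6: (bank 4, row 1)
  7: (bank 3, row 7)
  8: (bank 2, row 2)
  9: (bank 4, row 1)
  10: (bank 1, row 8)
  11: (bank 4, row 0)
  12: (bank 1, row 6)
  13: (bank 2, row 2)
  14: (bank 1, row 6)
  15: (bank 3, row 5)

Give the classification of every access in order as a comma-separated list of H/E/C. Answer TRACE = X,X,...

0: bank 1 row 2 — prev None → EMPTY
1: bank 1 row 2 — prev 2 → HIT
2: bank 4 row 7 — prev None → EMPTY
3: bank 4 row 0 — prev 7 → CONFLICT
4: bank 3 row 7 — prev None → EMPTY
5: bank 4 row 2 — prev 0 → CONFLICT
6: bank 4 row 1 — prev 2 → CONFLICT
7: bank 3 row 7 — prev 7 → HIT
8: bank 2 row 2 — prev None → EMPTY
9: bank 4 row 1 — prev 1 → HIT
10: bank 1 row 8 — prev 2 → CONFLICT
11: bank 4 row 0 — prev 1 → CONFLICT
12: bank 1 row 6 — prev 8 → CONFLICT
13: bank 2 row 2 — prev 2 → HIT
14: bank 1 row 6 — prev 6 → HIT
15: bank 3 row 5 — prev 7 → CONFLICT

TRACE = E,H,E,C,E,C,C,H,E,H,C,C,C,H,H,C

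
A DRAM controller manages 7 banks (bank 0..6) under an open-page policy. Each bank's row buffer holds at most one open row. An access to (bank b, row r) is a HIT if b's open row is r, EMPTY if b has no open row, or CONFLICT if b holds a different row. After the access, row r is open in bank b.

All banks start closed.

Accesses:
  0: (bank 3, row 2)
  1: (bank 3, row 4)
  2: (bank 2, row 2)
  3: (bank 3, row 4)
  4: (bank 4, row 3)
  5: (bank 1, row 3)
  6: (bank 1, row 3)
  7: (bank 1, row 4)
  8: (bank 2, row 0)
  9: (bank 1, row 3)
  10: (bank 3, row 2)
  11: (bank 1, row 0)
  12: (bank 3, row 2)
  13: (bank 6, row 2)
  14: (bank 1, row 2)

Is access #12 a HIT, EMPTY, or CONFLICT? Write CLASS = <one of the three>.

CLASS = HIT

step 0: bank3 None->2 [EMPTY]
step 1: bank3 2->4 [CONFLICT]
step 2: bank2 None->2 [EMPTY]
step 3: bank3 4->4 [HIT]
step 4: bank4 None->3 [EMPTY]
step 5: bank1 None->3 [EMPTY]
step 6: bank1 3->3 [HIT]
step 7: bank1 3->4 [CONFLICT]
step 8: bank2 2->0 [CONFLICT]
step 9: bank1 4->3 [CONFLICT]
step 10: bank3 4->2 [CONFLICT]
step 11: bank1 3->0 [CONFLICT]
step 12: bank3 2->2 [HIT]
step 13: bank6 None->2 [EMPTY]
step 14: bank1 0->2 [CONFLICT]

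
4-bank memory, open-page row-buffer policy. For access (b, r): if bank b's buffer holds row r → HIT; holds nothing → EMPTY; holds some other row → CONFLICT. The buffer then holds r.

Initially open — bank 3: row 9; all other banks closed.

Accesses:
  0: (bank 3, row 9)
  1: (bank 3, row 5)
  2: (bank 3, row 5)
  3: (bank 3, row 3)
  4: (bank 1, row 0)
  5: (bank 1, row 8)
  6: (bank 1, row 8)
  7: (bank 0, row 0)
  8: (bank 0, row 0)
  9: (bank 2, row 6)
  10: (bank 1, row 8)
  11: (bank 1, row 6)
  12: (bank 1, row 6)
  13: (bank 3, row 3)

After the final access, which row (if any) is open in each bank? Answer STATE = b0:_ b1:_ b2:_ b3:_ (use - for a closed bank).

STATE = b0:0 b1:6 b2:6 b3:3

0: bank 3 row 9 — prev 9 → HIT
1: bank 3 row 5 — prev 9 → CONFLICT
2: bank 3 row 5 — prev 5 → HIT
3: bank 3 row 3 — prev 5 → CONFLICT
4: bank 1 row 0 — prev None → EMPTY
5: bank 1 row 8 — prev 0 → CONFLICT
6: bank 1 row 8 — prev 8 → HIT
7: bank 0 row 0 — prev None → EMPTY
8: bank 0 row 0 — prev 0 → HIT
9: bank 2 row 6 — prev None → EMPTY
10: bank 1 row 8 — prev 8 → HIT
11: bank 1 row 6 — prev 8 → CONFLICT
12: bank 1 row 6 — prev 6 → HIT
13: bank 3 row 3 — prev 3 → HIT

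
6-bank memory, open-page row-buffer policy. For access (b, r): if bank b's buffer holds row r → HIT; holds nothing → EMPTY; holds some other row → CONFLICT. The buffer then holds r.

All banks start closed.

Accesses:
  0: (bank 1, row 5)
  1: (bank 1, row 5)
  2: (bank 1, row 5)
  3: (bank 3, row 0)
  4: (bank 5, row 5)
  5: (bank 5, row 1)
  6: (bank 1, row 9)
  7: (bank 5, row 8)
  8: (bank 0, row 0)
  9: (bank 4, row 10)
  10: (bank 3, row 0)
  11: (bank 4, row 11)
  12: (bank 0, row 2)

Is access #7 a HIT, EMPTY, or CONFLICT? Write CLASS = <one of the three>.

CLASS = CONFLICT

#0 (1,5) E
#1 (1,5) H  (was 5)
#2 (1,5) H  (was 5)
#3 (3,0) E
#4 (5,5) E
#5 (5,1) C  (was 5)
#6 (1,9) C  (was 5)
#7 (5,8) C  (was 1)
#8 (0,0) E
#9 (4,10) E
#10 (3,0) H  (was 0)
#11 (4,11) C  (was 10)
#12 (0,2) C  (was 0)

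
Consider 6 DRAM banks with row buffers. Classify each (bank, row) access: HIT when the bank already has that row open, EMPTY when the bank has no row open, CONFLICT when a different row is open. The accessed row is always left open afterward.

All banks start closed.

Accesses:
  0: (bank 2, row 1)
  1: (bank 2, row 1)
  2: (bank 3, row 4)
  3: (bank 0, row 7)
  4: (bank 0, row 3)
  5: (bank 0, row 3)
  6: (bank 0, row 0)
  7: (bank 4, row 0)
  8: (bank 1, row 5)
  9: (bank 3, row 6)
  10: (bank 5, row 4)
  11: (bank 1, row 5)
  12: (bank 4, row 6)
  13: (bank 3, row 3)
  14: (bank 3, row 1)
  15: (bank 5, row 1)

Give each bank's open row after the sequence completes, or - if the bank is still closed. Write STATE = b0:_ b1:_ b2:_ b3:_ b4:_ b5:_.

0: bank 2 row 1 — prev None → EMPTY
1: bank 2 row 1 — prev 1 → HIT
2: bank 3 row 4 — prev None → EMPTY
3: bank 0 row 7 — prev None → EMPTY
4: bank 0 row 3 — prev 7 → CONFLICT
5: bank 0 row 3 — prev 3 → HIT
6: bank 0 row 0 — prev 3 → CONFLICT
7: bank 4 row 0 — prev None → EMPTY
8: bank 1 row 5 — prev None → EMPTY
9: bank 3 row 6 — prev 4 → CONFLICT
10: bank 5 row 4 — prev None → EMPTY
11: bank 1 row 5 — prev 5 → HIT
12: bank 4 row 6 — prev 0 → CONFLICT
13: bank 3 row 3 — prev 6 → CONFLICT
14: bank 3 row 1 — prev 3 → CONFLICT
15: bank 5 row 1 — prev 4 → CONFLICT

STATE = b0:0 b1:5 b2:1 b3:1 b4:6 b5:1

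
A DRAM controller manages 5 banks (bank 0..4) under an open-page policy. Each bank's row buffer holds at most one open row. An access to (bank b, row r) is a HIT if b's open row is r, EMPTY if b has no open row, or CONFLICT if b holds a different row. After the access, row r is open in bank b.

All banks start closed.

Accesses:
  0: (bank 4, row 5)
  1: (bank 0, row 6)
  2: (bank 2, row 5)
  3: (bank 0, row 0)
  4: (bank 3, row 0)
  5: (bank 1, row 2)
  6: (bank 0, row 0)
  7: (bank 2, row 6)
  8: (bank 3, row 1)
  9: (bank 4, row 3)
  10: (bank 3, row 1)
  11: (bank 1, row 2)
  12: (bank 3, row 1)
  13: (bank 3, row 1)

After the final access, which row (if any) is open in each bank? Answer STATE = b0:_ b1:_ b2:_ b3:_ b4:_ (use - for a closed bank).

0: bank 4 row 5 — prev None → EMPTY
1: bank 0 row 6 — prev None → EMPTY
2: bank 2 row 5 — prev None → EMPTY
3: bank 0 row 0 — prev 6 → CONFLICT
4: bank 3 row 0 — prev None → EMPTY
5: bank 1 row 2 — prev None → EMPTY
6: bank 0 row 0 — prev 0 → HIT
7: bank 2 row 6 — prev 5 → CONFLICT
8: bank 3 row 1 — prev 0 → CONFLICT
9: bank 4 row 3 — prev 5 → CONFLICT
10: bank 3 row 1 — prev 1 → HIT
11: bank 1 row 2 — prev 2 → HIT
12: bank 3 row 1 — prev 1 → HIT
13: bank 3 row 1 — prev 1 → HIT

STATE = b0:0 b1:2 b2:6 b3:1 b4:3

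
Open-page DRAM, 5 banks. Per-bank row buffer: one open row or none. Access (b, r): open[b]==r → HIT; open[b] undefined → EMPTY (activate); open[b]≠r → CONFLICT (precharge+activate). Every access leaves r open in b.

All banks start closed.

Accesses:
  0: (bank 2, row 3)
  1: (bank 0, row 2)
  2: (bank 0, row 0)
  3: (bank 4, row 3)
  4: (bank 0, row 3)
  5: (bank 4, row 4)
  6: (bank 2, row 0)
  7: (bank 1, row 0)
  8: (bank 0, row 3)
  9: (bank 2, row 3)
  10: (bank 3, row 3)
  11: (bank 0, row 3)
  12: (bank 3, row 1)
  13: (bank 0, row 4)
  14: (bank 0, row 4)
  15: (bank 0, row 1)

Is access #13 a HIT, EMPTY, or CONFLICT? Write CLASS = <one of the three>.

0: bank 2 row 3 — prev None → EMPTY
1: bank 0 row 2 — prev None → EMPTY
2: bank 0 row 0 — prev 2 → CONFLICT
3: bank 4 row 3 — prev None → EMPTY
4: bank 0 row 3 — prev 0 → CONFLICT
5: bank 4 row 4 — prev 3 → CONFLICT
6: bank 2 row 0 — prev 3 → CONFLICT
7: bank 1 row 0 — prev None → EMPTY
8: bank 0 row 3 — prev 3 → HIT
9: bank 2 row 3 — prev 0 → CONFLICT
10: bank 3 row 3 — prev None → EMPTY
11: bank 0 row 3 — prev 3 → HIT
12: bank 3 row 1 — prev 3 → CONFLICT
13: bank 0 row 4 — prev 3 → CONFLICT
14: bank 0 row 4 — prev 4 → HIT
15: bank 0 row 1 — prev 4 → CONFLICT

CLASS = CONFLICT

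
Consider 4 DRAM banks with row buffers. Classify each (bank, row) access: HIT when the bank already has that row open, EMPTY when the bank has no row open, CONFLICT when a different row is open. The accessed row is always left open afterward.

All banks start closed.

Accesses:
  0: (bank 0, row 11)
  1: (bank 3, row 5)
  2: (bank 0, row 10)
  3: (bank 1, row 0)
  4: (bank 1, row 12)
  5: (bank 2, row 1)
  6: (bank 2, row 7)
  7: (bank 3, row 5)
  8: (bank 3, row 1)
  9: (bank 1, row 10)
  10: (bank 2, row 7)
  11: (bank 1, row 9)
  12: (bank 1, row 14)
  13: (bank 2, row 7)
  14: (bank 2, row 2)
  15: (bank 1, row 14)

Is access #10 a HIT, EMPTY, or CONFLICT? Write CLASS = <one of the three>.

0: bank 0 row 11 — prev None → EMPTY
1: bank 3 row 5 — prev None → EMPTY
2: bank 0 row 10 — prev 11 → CONFLICT
3: bank 1 row 0 — prev None → EMPTY
4: bank 1 row 12 — prev 0 → CONFLICT
5: bank 2 row 1 — prev None → EMPTY
6: bank 2 row 7 — prev 1 → CONFLICT
7: bank 3 row 5 — prev 5 → HIT
8: bank 3 row 1 — prev 5 → CONFLICT
9: bank 1 row 10 — prev 12 → CONFLICT
10: bank 2 row 7 — prev 7 → HIT
11: bank 1 row 9 — prev 10 → CONFLICT
12: bank 1 row 14 — prev 9 → CONFLICT
13: bank 2 row 7 — prev 7 → HIT
14: bank 2 row 2 — prev 7 → CONFLICT
15: bank 1 row 14 — prev 14 → HIT

CLASS = HIT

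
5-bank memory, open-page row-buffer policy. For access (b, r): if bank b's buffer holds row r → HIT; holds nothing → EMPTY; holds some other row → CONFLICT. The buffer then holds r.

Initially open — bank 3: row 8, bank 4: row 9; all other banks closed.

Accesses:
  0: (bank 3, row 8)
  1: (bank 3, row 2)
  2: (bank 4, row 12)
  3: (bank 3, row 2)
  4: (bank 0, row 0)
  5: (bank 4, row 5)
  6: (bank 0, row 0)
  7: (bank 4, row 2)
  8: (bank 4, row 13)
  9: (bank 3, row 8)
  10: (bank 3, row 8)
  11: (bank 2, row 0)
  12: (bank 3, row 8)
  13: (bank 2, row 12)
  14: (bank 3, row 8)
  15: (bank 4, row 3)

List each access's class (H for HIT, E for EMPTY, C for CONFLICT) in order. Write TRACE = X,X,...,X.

0: bank 3 row 8 — prev 8 → HIT
1: bank 3 row 2 — prev 8 → CONFLICT
2: bank 4 row 12 — prev 9 → CONFLICT
3: bank 3 row 2 — prev 2 → HIT
4: bank 0 row 0 — prev None → EMPTY
5: bank 4 row 5 — prev 12 → CONFLICT
6: bank 0 row 0 — prev 0 → HIT
7: bank 4 row 2 — prev 5 → CONFLICT
8: bank 4 row 13 — prev 2 → CONFLICT
9: bank 3 row 8 — prev 2 → CONFLICT
10: bank 3 row 8 — prev 8 → HIT
11: bank 2 row 0 — prev None → EMPTY
12: bank 3 row 8 — prev 8 → HIT
13: bank 2 row 12 — prev 0 → CONFLICT
14: bank 3 row 8 — prev 8 → HIT
15: bank 4 row 3 — prev 13 → CONFLICT

TRACE = H,C,C,H,E,C,H,C,C,C,H,E,H,C,H,C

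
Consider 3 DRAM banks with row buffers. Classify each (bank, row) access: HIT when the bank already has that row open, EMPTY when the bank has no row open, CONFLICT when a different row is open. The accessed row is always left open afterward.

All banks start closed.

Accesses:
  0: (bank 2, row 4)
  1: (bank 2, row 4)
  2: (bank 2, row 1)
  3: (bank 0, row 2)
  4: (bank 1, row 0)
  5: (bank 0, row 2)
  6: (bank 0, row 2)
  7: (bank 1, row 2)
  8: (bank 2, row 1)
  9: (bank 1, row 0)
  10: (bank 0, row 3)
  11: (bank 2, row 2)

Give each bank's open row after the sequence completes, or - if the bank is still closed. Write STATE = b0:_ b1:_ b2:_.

0: bank 2 row 4 — prev None → EMPTY
1: bank 2 row 4 — prev 4 → HIT
2: bank 2 row 1 — prev 4 → CONFLICT
3: bank 0 row 2 — prev None → EMPTY
4: bank 1 row 0 — prev None → EMPTY
5: bank 0 row 2 — prev 2 → HIT
6: bank 0 row 2 — prev 2 → HIT
7: bank 1 row 2 — prev 0 → CONFLICT
8: bank 2 row 1 — prev 1 → HIT
9: bank 1 row 0 — prev 2 → CONFLICT
10: bank 0 row 3 — prev 2 → CONFLICT
11: bank 2 row 2 — prev 1 → CONFLICT

STATE = b0:3 b1:0 b2:2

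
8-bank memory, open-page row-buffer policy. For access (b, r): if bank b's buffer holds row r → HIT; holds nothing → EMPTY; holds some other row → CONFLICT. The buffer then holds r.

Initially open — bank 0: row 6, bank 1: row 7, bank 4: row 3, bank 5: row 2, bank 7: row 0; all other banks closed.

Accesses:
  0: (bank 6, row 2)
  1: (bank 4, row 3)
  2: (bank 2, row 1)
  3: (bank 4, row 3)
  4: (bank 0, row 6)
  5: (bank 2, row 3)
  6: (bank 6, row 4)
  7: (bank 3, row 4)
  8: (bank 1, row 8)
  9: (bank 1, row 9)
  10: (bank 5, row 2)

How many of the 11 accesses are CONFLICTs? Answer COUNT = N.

COUNT = 4

step 0: bank6 None->2 [EMPTY]
step 1: bank4 3->3 [HIT]
step 2: bank2 None->1 [EMPTY]
step 3: bank4 3->3 [HIT]
step 4: bank0 6->6 [HIT]
step 5: bank2 1->3 [CONFLICT]
step 6: bank6 2->4 [CONFLICT]
step 7: bank3 None->4 [EMPTY]
step 8: bank1 7->8 [CONFLICT]
step 9: bank1 8->9 [CONFLICT]
step 10: bank5 2->2 [HIT]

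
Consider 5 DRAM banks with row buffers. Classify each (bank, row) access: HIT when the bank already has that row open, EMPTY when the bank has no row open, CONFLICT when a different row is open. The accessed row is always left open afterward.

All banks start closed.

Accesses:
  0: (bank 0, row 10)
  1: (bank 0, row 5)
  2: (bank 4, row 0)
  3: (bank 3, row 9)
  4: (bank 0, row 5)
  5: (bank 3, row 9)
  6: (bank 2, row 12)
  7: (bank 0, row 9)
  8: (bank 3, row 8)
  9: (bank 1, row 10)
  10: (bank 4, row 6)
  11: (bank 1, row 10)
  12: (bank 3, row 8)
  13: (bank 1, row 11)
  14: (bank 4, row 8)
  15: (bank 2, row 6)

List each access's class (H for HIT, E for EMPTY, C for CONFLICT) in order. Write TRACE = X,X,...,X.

0: bank 0 row 10 — prev None → EMPTY
1: bank 0 row 5 — prev 10 → CONFLICT
2: bank 4 row 0 — prev None → EMPTY
3: bank 3 row 9 — prev None → EMPTY
4: bank 0 row 5 — prev 5 → HIT
5: bank 3 row 9 — prev 9 → HIT
6: bank 2 row 12 — prev None → EMPTY
7: bank 0 row 9 — prev 5 → CONFLICT
8: bank 3 row 8 — prev 9 → CONFLICT
9: bank 1 row 10 — prev None → EMPTY
10: bank 4 row 6 — prev 0 → CONFLICT
11: bank 1 row 10 — prev 10 → HIT
12: bank 3 row 8 — prev 8 → HIT
13: bank 1 row 11 — prev 10 → CONFLICT
14: bank 4 row 8 — prev 6 → CONFLICT
15: bank 2 row 6 — prev 12 → CONFLICT

TRACE = E,C,E,E,H,H,E,C,C,E,C,H,H,C,C,C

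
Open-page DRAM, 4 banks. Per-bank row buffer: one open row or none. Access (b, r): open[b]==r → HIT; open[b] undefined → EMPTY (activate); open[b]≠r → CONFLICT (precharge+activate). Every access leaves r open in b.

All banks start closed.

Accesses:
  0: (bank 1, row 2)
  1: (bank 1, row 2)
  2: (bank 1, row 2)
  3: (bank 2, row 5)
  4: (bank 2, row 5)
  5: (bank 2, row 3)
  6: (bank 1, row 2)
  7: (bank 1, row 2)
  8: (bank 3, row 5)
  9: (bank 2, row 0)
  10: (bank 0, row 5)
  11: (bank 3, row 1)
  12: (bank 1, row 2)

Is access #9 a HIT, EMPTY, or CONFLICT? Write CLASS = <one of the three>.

0: bank 1 row 2 — prev None → EMPTY
1: bank 1 row 2 — prev 2 → HIT
2: bank 1 row 2 — prev 2 → HIT
3: bank 2 row 5 — prev None → EMPTY
4: bank 2 row 5 — prev 5 → HIT
5: bank 2 row 3 — prev 5 → CONFLICT
6: bank 1 row 2 — prev 2 → HIT
7: bank 1 row 2 — prev 2 → HIT
8: bank 3 row 5 — prev None → EMPTY
9: bank 2 row 0 — prev 3 → CONFLICT
10: bank 0 row 5 — prev None → EMPTY
11: bank 3 row 1 — prev 5 → CONFLICT
12: bank 1 row 2 — prev 2 → HIT

CLASS = CONFLICT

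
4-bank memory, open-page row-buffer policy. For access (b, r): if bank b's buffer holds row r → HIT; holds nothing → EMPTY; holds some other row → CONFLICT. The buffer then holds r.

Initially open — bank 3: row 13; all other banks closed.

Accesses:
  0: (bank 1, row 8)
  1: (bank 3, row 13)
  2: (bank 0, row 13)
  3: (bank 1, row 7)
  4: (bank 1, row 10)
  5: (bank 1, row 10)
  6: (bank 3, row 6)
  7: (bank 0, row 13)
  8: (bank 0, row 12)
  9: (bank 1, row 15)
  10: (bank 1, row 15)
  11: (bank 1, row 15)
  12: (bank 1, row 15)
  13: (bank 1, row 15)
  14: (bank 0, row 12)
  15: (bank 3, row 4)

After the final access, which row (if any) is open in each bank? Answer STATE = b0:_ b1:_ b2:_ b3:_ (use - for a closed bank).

#0 (1,8) E
#1 (3,13) H  (was 13)
#2 (0,13) E
#3 (1,7) C  (was 8)
#4 (1,10) C  (was 7)
#5 (1,10) H  (was 10)
#6 (3,6) C  (was 13)
#7 (0,13) H  (was 13)
#8 (0,12) C  (was 13)
#9 (1,15) C  (was 10)
#10 (1,15) H  (was 15)
#11 (1,15) H  (was 15)
#12 (1,15) H  (was 15)
#13 (1,15) H  (was 15)
#14 (0,12) H  (was 12)
#15 (3,4) C  (was 6)

STATE = b0:12 b1:15 b2:- b3:4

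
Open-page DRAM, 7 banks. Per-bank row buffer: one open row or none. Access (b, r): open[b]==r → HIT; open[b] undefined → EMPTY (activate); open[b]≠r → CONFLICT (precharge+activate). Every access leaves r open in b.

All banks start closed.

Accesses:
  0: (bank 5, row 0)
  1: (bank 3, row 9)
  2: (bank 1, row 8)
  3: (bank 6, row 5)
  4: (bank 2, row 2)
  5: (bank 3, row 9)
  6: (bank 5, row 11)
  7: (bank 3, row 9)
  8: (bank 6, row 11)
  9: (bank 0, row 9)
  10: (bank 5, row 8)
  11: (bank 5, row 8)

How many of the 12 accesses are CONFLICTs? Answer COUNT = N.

  [0] b5 r0: no row ⇒ E
  [1] b3 r9: no row ⇒ E
  [2] b1 r8: no row ⇒ E
  [3] b6 r5: no row ⇒ E
  [4] b2 r2: no row ⇒ E
  [5] b3 r9: had r9 ⇒ H
  [6] b5 r11: had r0 ⇒ C
  [7] b3 r9: had r9 ⇒ H
  [8] b6 r11: had r5 ⇒ C
  [9] b0 r9: no row ⇒ E
  [10] b5 r8: had r11 ⇒ C
  [11] b5 r8: had r8 ⇒ H

COUNT = 3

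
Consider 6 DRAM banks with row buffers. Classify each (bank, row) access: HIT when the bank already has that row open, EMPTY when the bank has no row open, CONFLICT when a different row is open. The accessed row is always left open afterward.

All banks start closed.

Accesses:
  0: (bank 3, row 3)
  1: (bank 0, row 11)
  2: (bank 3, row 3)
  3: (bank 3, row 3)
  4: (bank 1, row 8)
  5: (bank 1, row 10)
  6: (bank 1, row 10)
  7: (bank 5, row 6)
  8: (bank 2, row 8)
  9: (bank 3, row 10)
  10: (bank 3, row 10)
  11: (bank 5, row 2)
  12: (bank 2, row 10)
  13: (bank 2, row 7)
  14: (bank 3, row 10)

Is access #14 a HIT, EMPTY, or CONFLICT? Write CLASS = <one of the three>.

CLASS = HIT

step 0: bank3 None->3 [EMPTY]
step 1: bank0 None->11 [EMPTY]
step 2: bank3 3->3 [HIT]
step 3: bank3 3->3 [HIT]
step 4: bank1 None->8 [EMPTY]
step 5: bank1 8->10 [CONFLICT]
step 6: bank1 10->10 [HIT]
step 7: bank5 None->6 [EMPTY]
step 8: bank2 None->8 [EMPTY]
step 9: bank3 3->10 [CONFLICT]
step 10: bank3 10->10 [HIT]
step 11: bank5 6->2 [CONFLICT]
step 12: bank2 8->10 [CONFLICT]
step 13: bank2 10->7 [CONFLICT]
step 14: bank3 10->10 [HIT]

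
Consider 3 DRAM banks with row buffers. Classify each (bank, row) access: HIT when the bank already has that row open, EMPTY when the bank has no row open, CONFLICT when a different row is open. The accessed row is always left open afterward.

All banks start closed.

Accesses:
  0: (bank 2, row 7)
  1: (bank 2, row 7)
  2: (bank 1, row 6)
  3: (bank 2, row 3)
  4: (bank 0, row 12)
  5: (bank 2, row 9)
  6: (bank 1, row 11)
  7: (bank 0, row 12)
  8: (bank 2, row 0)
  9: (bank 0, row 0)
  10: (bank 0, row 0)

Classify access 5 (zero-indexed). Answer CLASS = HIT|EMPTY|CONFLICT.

#0 (2,7) E
#1 (2,7) H  (was 7)
#2 (1,6) E
#3 (2,3) C  (was 7)
#4 (0,12) E
#5 (2,9) C  (was 3)
#6 (1,11) C  (was 6)
#7 (0,12) H  (was 12)
#8 (2,0) C  (was 9)
#9 (0,0) C  (was 12)
#10 (0,0) H  (was 0)

CLASS = CONFLICT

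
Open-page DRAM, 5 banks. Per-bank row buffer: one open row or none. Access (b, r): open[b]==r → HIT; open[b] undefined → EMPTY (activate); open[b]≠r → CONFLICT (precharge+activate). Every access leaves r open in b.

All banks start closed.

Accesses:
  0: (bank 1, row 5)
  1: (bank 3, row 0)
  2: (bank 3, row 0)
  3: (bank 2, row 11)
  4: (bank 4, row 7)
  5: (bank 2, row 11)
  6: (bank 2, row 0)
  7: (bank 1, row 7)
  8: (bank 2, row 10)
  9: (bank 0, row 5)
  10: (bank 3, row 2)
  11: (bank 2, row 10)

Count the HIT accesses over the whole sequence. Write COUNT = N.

#0 (1,5) E
#1 (3,0) E
#2 (3,0) H  (was 0)
#3 (2,11) E
#4 (4,7) E
#5 (2,11) H  (was 11)
#6 (2,0) C  (was 11)
#7 (1,7) C  (was 5)
#8 (2,10) C  (was 0)
#9 (0,5) E
#10 (3,2) C  (was 0)
#11 (2,10) H  (was 10)

COUNT = 3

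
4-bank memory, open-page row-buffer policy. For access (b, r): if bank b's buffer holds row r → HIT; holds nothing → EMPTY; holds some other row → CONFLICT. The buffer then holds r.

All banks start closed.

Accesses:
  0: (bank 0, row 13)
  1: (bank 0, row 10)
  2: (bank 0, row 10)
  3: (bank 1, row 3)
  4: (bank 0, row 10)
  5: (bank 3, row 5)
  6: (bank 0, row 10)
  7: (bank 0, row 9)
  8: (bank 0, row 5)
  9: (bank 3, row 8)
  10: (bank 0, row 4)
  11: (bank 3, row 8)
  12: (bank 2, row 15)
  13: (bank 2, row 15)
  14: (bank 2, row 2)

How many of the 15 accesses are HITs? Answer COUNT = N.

COUNT = 5

0: bank 0 row 13 — prev None → EMPTY
1: bank 0 row 10 — prev 13 → CONFLICT
2: bank 0 row 10 — prev 10 → HIT
3: bank 1 row 3 — prev None → EMPTY
4: bank 0 row 10 — prev 10 → HIT
5: bank 3 row 5 — prev None → EMPTY
6: bank 0 row 10 — prev 10 → HIT
7: bank 0 row 9 — prev 10 → CONFLICT
8: bank 0 row 5 — prev 9 → CONFLICT
9: bank 3 row 8 — prev 5 → CONFLICT
10: bank 0 row 4 — prev 5 → CONFLICT
11: bank 3 row 8 — prev 8 → HIT
12: bank 2 row 15 — prev None → EMPTY
13: bank 2 row 15 — prev 15 → HIT
14: bank 2 row 2 — prev 15 → CONFLICT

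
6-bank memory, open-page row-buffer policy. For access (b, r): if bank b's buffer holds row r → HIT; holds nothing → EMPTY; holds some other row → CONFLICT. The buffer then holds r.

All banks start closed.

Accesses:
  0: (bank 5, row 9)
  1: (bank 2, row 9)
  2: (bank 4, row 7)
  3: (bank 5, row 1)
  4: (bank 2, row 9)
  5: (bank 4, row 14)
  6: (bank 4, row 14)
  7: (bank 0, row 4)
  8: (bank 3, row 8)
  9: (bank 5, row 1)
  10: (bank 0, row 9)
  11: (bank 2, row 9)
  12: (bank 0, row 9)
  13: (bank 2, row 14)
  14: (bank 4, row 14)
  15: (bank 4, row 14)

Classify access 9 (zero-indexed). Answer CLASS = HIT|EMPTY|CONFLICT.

  [0] b5 r9: no row ⇒ E
  [1] b2 r9: no row ⇒ E
  [2] b4 r7: no row ⇒ E
  [3] b5 r1: had r9 ⇒ C
  [4] b2 r9: had r9 ⇒ H
  [5] b4 r14: had r7 ⇒ C
  [6] b4 r14: had r14 ⇒ H
  [7] b0 r4: no row ⇒ E
  [8] b3 r8: no row ⇒ E
  [9] b5 r1: had r1 ⇒ H
  [10] b0 r9: had r4 ⇒ C
  [11] b2 r9: had r9 ⇒ H
  [12] b0 r9: had r9 ⇒ H
  [13] b2 r14: had r9 ⇒ C
  [14] b4 r14: had r14 ⇒ H
  [15] b4 r14: had r14 ⇒ H

CLASS = HIT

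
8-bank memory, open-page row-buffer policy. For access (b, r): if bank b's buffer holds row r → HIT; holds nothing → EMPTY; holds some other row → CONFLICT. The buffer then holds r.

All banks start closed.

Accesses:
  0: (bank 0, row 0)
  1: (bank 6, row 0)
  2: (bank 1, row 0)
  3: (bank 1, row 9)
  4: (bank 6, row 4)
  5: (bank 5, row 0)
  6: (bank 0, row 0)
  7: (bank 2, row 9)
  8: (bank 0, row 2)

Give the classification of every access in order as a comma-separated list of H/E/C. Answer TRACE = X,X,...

TRACE = E,E,E,C,C,E,H,E,C

0: bank 0 row 0 — prev None → EMPTY
1: bank 6 row 0 — prev None → EMPTY
2: bank 1 row 0 — prev None → EMPTY
3: bank 1 row 9 — prev 0 → CONFLICT
4: bank 6 row 4 — prev 0 → CONFLICT
5: bank 5 row 0 — prev None → EMPTY
6: bank 0 row 0 — prev 0 → HIT
7: bank 2 row 9 — prev None → EMPTY
8: bank 0 row 2 — prev 0 → CONFLICT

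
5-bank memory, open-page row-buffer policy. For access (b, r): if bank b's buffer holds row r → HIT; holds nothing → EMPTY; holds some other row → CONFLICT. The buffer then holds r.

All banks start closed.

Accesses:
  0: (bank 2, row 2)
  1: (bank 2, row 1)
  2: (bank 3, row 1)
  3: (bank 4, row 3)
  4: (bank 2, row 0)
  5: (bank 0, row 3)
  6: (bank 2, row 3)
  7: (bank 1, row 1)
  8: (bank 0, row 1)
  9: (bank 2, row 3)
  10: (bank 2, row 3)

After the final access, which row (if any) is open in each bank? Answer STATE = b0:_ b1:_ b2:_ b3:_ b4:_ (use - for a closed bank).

0: bank 2 row 2 — prev None → EMPTY
1: bank 2 row 1 — prev 2 → CONFLICT
2: bank 3 row 1 — prev None → EMPTY
3: bank 4 row 3 — prev None → EMPTY
4: bank 2 row 0 — prev 1 → CONFLICT
5: bank 0 row 3 — prev None → EMPTY
6: bank 2 row 3 — prev 0 → CONFLICT
7: bank 1 row 1 — prev None → EMPTY
8: bank 0 row 1 — prev 3 → CONFLICT
9: bank 2 row 3 — prev 3 → HIT
10: bank 2 row 3 — prev 3 → HIT

STATE = b0:1 b1:1 b2:3 b3:1 b4:3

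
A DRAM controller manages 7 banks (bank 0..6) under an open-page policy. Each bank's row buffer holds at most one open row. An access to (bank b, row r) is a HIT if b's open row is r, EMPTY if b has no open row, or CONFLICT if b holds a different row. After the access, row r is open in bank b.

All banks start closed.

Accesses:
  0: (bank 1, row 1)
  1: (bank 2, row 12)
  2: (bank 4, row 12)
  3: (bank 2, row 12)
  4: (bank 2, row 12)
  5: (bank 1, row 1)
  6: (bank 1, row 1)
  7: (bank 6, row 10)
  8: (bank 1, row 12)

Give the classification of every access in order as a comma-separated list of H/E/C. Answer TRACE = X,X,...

TRACE = E,E,E,H,H,H,H,E,C

  [0] b1 r1: no row ⇒ E
  [1] b2 r12: no row ⇒ E
  [2] b4 r12: no row ⇒ E
  [3] b2 r12: had r12 ⇒ H
  [4] b2 r12: had r12 ⇒ H
  [5] b1 r1: had r1 ⇒ H
  [6] b1 r1: had r1 ⇒ H
  [7] b6 r10: no row ⇒ E
  [8] b1 r12: had r1 ⇒ C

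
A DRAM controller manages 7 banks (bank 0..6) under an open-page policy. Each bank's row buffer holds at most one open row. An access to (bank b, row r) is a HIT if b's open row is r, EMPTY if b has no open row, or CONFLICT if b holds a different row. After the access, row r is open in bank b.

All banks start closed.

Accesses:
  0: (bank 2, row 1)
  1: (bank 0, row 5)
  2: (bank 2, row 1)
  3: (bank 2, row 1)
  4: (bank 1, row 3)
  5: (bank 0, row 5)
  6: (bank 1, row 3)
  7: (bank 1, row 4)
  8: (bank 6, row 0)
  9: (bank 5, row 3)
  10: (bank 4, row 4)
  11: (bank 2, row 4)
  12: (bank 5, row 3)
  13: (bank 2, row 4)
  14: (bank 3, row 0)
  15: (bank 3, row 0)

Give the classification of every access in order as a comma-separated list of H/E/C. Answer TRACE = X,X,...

0: bank 2 row 1 — prev None → EMPTY
1: bank 0 row 5 — prev None → EMPTY
2: bank 2 row 1 — prev 1 → HIT
3: bank 2 row 1 — prev 1 → HIT
4: bank 1 row 3 — prev None → EMPTY
5: bank 0 row 5 — prev 5 → HIT
6: bank 1 row 3 — prev 3 → HIT
7: bank 1 row 4 — prev 3 → CONFLICT
8: bank 6 row 0 — prev None → EMPTY
9: bank 5 row 3 — prev None → EMPTY
10: bank 4 row 4 — prev None → EMPTY
11: bank 2 row 4 — prev 1 → CONFLICT
12: bank 5 row 3 — prev 3 → HIT
13: bank 2 row 4 — prev 4 → HIT
14: bank 3 row 0 — prev None → EMPTY
15: bank 3 row 0 — prev 0 → HIT

TRACE = E,E,H,H,E,H,H,C,E,E,E,C,H,H,E,H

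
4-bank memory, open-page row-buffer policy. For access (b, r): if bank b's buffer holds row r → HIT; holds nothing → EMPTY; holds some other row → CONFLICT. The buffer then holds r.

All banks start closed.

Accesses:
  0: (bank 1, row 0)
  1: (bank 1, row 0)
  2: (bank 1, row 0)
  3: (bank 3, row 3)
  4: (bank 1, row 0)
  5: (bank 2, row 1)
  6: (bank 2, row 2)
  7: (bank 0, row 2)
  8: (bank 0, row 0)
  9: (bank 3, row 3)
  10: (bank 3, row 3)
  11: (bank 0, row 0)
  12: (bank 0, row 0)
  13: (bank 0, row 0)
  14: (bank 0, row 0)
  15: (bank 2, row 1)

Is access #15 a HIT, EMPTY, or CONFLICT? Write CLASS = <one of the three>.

step 0: bank1 None->0 [EMPTY]
step 1: bank1 0->0 [HIT]
step 2: bank1 0->0 [HIT]
step 3: bank3 None->3 [EMPTY]
step 4: bank1 0->0 [HIT]
step 5: bank2 None->1 [EMPTY]
step 6: bank2 1->2 [CONFLICT]
step 7: bank0 None->2 [EMPTY]
step 8: bank0 2->0 [CONFLICT]
step 9: bank3 3->3 [HIT]
step 10: bank3 3->3 [HIT]
step 11: bank0 0->0 [HIT]
step 12: bank0 0->0 [HIT]
step 13: bank0 0->0 [HIT]
step 14: bank0 0->0 [HIT]
step 15: bank2 2->1 [CONFLICT]

CLASS = CONFLICT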